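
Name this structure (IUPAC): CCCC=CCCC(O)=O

oct-4-enoic acid

The longest chain bearing the –COOH group and the multiple bond is 8 carbons long (octane).
A carboxylic acid (terminal –COOH) is the principal characteristic group, giving the suffix -oic acid.
There is one C=C double bond, indicated by the ending -ene.
Choose the numbering such that the carboxylic acid carbon is C-1 by definition.
That gives the double bond between C-4 and C-5.
Putting it together: oct-4-enoic acid.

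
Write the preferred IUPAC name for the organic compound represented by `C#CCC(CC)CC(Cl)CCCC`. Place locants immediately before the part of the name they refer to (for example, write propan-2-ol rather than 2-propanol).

The longest chain bearing the multiple bond is 10 carbons long (decane).
A C≡C triple bond in the chain gives the infix -yne-.
The numbering direction is chosen so that numbering from this end puts the triple bond at C-1 rather than C-9.
That gives the triple bond between C-1 and C-2; a chloro group at C-6; an ethyl group at C-4.
Prefixes are listed alphabetically: chloro, ethyl.
The name is 6-chloro-4-ethyldec-1-yne.

6-chloro-4-ethyldec-1-yne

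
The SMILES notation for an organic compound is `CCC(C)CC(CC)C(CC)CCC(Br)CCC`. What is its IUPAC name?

The longest carbon chain is 12 atoms: the parent is dodecane.
Number the chain so that the substituent locant set {3,5,6,9} is lower than {4,7,8,10} at the first point of difference.
This places a bromo group at C-9; ethyl groups at C-5 and C-6; a methyl group at C-3.
Prefixes are listed alphabetically: bromo, ethyl, methyl.
Putting it together: 9-bromo-5,6-diethyl-3-methyldodecane.

9-bromo-5,6-diethyl-3-methyldodecane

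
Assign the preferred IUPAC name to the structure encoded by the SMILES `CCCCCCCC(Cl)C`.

2-chlorononane

The longest carbon chain is 9 atoms: the parent is nonane.
Choose the numbering such that the substituent locant set {2} is lower than {8} at the first point of difference.
With this numbering: a chloro group at C-2.
The name is 2-chlorononane.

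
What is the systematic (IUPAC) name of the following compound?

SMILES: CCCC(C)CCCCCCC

The longest carbon chain is 11 atoms: the parent is undecane.
Number the chain so that the substituent locant set {4} is lower than {8} at the first point of difference.
That gives a methyl group at C-4.
Assembling the pieces gives 4-methylundecane.

4-methylundecane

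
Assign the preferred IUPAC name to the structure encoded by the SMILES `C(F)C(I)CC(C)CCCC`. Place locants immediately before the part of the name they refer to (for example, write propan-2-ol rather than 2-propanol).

1-fluoro-2-iodo-4-methyloctane

The longest carbon chain is 8 atoms: the parent is octane.
Choose the numbering such that the substituent locant set {1,2,4} is lower than {5,7,8} at the first point of difference.
This places a fluoro group at C-1; an iodo group at C-2; a methyl group at C-4.
The substituents are ordered alphabetically, ignoring any di-/tri- multipliers.
Assembling the pieces gives 1-fluoro-2-iodo-4-methyloctane.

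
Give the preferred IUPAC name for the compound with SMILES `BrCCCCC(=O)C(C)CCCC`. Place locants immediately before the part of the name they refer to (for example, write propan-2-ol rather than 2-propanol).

Counting along the main chain through the carbonyl gives 10 carbons: the parent is decane.
The highest-priority functional group is a ketone (C=O on an internal carbon), so the name ends in -one.
The numbering direction is chosen so that numbering from this end puts the carbonyl group at C-5 rather than C-6.
This places the carbonyl at C-5; a bromo group at C-1; a methyl group at C-6.
The substituents are ordered alphabetically, ignoring any di-/tri- multipliers.
Assembling the pieces gives 1-bromo-6-methyldecan-5-one.

1-bromo-6-methyldecan-5-one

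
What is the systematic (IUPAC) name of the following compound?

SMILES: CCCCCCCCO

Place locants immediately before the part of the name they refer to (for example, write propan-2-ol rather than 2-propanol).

The longest carbon chain that includes the –OH group has 8 carbons, so the parent hydride is octane.
The highest-priority functional group is an alcohol (–OH), so the name ends in -ol.
Choose the numbering such that numbering from this end puts the hydroxyl group at C-1 rather than C-8.
This places the hydroxyl at C-1.
The name is octan-1-ol.

octan-1-ol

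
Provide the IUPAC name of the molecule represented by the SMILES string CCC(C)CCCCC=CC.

8-methyldec-2-ene

The longest carbon chain that includes the multiple bond has 10 carbons, so the parent hydride is decane.
There is one C=C double bond, indicated by the ending -ene.
Choose the numbering such that numbering from this end puts the double bond at C-2 rather than C-8.
That gives the double bond between C-2 and C-3; a methyl group at C-8.
Putting it together: 8-methyldec-2-ene.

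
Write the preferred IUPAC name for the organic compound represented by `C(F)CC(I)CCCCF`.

1,7-difluoro-3-iodoheptane

The longest continuous carbon chain has 7 atoms, so the parent hydride is heptane.
Number the chain so that the substituent locant set {1,3,7} is lower than {1,5,7} at the first point of difference.
This places fluoro groups at C-1 and C-7; an iodo group at C-3.
Substituent prefixes are cited in alphabetical order (multiplying prefixes like di-/tri- are ignored for ordering).
The name is 1,7-difluoro-3-iodoheptane.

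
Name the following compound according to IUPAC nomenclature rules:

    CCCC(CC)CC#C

Counting along the main chain through the multiple bond gives 7 carbons: the parent is heptane.
A C≡C triple bond in the chain gives the infix -yne-.
Choose the numbering such that numbering from this end puts the triple bond at C-1 rather than C-6.
That gives the triple bond between C-1 and C-2; an ethyl group at C-4.
Assembling the pieces gives 4-ethylhept-1-yne.

4-ethylhept-1-yne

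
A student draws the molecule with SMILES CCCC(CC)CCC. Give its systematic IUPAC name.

4-ethylheptane

The longest continuous carbon chain has 7 atoms, so the parent hydride is heptane.
The molecule is symmetric, so either numbering direction gives the same locants.
This places an ethyl group at C-4.
The name is 4-ethylheptane.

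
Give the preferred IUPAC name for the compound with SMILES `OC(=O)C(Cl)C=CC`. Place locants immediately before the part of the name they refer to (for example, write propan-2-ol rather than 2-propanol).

2-chloropent-3-enoic acid

Counting along the main chain through the –COOH group and the multiple bond gives 5 carbons: the parent is pentane.
A carboxylic acid (terminal –COOH) is the principal characteristic group, giving the suffix -oic acid.
A C=C double bond in the chain gives the infix -ene-.
The numbering direction is chosen so that the carboxylic acid carbon is C-1 by definition.
With this numbering: the double bond between C-3 and C-4; a chloro group at C-2.
The name is 2-chloropent-3-enoic acid.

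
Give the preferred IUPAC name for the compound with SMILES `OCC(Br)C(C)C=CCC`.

Counting along the main chain through the –OH group and the multiple bond gives 7 carbons: the parent is heptane.
The principal characteristic group is an alcohol (–OH), named with the suffix -ol.
The chain contains a C=C double bond, so the unsaturation ending is -ene.
Choose the numbering such that numbering from this end puts the hydroxyl group at C-1 rather than C-7.
That gives the hydroxyl at C-1; the double bond between C-4 and C-5; a bromo group at C-2; a methyl group at C-3.
Substituent prefixes are cited in alphabetical order (multiplying prefixes like di-/tri- are ignored for ordering).
Putting it together: 2-bromo-3-methylhept-4-en-1-ol.

2-bromo-3-methylhept-4-en-1-ol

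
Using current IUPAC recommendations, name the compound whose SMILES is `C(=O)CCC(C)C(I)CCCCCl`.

The longest carbon chain that includes the –CHO group has 9 carbons, so the parent hydride is nonane.
The highest-priority functional group is an aldehyde (terminal –CHO), so the name ends in -al.
The numbering direction is chosen so that the aldehyde carbon is C-1 by definition.
This places a chloro group at C-9; an iodo group at C-5; a methyl group at C-4.
The substituents are ordered alphabetically, ignoring any di-/tri- multipliers.
Putting it together: 9-chloro-5-iodo-4-methylnonanal.

9-chloro-5-iodo-4-methylnonanal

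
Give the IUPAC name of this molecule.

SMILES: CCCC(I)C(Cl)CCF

The longest carbon chain is 7 atoms: the parent is heptane.
The numbering direction is chosen so that the substituent locant set {1,3,4} is lower than {4,5,7} at the first point of difference.
This places a chloro group at C-3; a fluoro group at C-1; an iodo group at C-4.
The substituents are ordered alphabetically, ignoring any di-/tri- multipliers.
Putting it together: 3-chloro-1-fluoro-4-iodoheptane.

3-chloro-1-fluoro-4-iodoheptane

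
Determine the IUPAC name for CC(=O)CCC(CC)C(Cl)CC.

The longest carbon chain that includes the carbonyl has 8 carbons, so the parent hydride is octane.
A ketone (C=O on an internal carbon) is the principal characteristic group, giving the suffix -one.
Number the chain so that numbering from this end puts the carbonyl group at C-2 rather than C-7.
That gives the carbonyl at C-2; a chloro group at C-6; an ethyl group at C-5.
The substituents are ordered alphabetically, ignoring any di-/tri- multipliers.
The name is 6-chloro-5-ethyloctan-2-one.

6-chloro-5-ethyloctan-2-one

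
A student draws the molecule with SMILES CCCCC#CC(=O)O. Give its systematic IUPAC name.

hept-2-ynoic acid

The longest carbon chain that includes the –COOH group and the multiple bond has 7 carbons, so the parent hydride is heptane.
The highest-priority functional group is a carboxylic acid (terminal –COOH), so the name ends in -oic acid.
The chain contains a C≡C triple bond, so the unsaturation ending is -yne.
Choose the numbering such that the carboxylic acid carbon is C-1 by definition.
This places the triple bond between C-2 and C-3.
The name is hept-2-ynoic acid.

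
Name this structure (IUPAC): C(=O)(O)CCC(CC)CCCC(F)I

4-ethyl-8-fluoro-8-iodooctanoic acid

The longest chain bearing the –COOH group is 8 carbons long (octane).
A carboxylic acid (terminal –COOH) is the principal characteristic group, giving the suffix -oic acid.
Choose the numbering such that the carboxylic acid carbon is C-1 by definition.
That gives an ethyl group at C-4; a fluoro group at C-8; an iodo group at C-8.
The substituents are ordered alphabetically, ignoring any di-/tri- multipliers.
Assembling the pieces gives 4-ethyl-8-fluoro-8-iodooctanoic acid.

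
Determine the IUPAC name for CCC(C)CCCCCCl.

1-chloro-6-methyloctane

The parent chain contains 8 carbons (octane).
Number the chain so that the substituent locant set {1,6} is lower than {3,8} at the first point of difference.
This places a chloro group at C-1; a methyl group at C-6.
Prefixes are listed alphabetically: chloro, methyl.
Assembling the pieces gives 1-chloro-6-methyloctane.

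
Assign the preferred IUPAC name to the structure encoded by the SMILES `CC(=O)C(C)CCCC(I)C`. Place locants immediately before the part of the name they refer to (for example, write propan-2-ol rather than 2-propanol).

7-iodo-3-methyloctan-2-one

The longest chain bearing the carbonyl is 8 carbons long (octane).
A ketone (C=O on an internal carbon) is the principal characteristic group, giving the suffix -one.
Choose the numbering such that numbering from this end puts the carbonyl group at C-2 rather than C-7.
With this numbering: the carbonyl at C-2; an iodo group at C-7; a methyl group at C-3.
The substituents are ordered alphabetically, ignoring any di-/tri- multipliers.
Putting it together: 7-iodo-3-methyloctan-2-one.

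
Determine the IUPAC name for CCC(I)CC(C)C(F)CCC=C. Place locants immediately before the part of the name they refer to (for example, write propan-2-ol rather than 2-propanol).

5-fluoro-8-iodo-6-methyldec-1-ene

The longest carbon chain that includes the multiple bond has 10 carbons, so the parent hydride is decane.
There is one C=C double bond, indicated by the ending -ene.
Choose the numbering such that numbering from this end puts the double bond at C-1 rather than C-9.
That gives the double bond between C-1 and C-2; a fluoro group at C-5; an iodo group at C-8; a methyl group at C-6.
Prefixes are listed alphabetically: fluoro, iodo, methyl.
Putting it together: 5-fluoro-8-iodo-6-methyldec-1-ene.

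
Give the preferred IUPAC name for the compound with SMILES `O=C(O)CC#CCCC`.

The longest carbon chain that includes the –COOH group and the multiple bond has 7 carbons, so the parent hydride is heptane.
The highest-priority functional group is a carboxylic acid (terminal –COOH), so the name ends in -oic acid.
There is one C≡C triple bond, indicated by the ending -yne.
Choose the numbering such that the carboxylic acid carbon is C-1 by definition.
That gives the triple bond between C-3 and C-4.
The name is hept-3-ynoic acid.

hept-3-ynoic acid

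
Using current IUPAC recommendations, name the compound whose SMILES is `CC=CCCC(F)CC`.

The longest chain bearing the multiple bond is 8 carbons long (octane).
The chain contains a C=C double bond, so the unsaturation ending is -ene.
The numbering direction is chosen so that numbering from this end puts the double bond at C-2 rather than C-6.
With this numbering: the double bond between C-2 and C-3; a fluoro group at C-6.
Putting it together: 6-fluorooct-2-ene.

6-fluorooct-2-ene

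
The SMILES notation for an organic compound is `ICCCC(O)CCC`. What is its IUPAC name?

1-iodoheptan-4-ol

Counting along the main chain through the –OH group gives 7 carbons: the parent is heptane.
The highest-priority functional group is an alcohol (–OH), so the name ends in -ol.
The numbering direction is chosen so that the substituent locant set {1} is lower than {7} at the first point of difference.
That gives the hydroxyl at C-4; an iodo group at C-1.
The name is 1-iodoheptan-4-ol.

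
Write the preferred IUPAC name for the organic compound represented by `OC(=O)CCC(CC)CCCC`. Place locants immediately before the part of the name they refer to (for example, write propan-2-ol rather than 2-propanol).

The longest carbon chain that includes the –COOH group has 8 carbons, so the parent hydride is octane.
A carboxylic acid (terminal –COOH) is the principal characteristic group, giving the suffix -oic acid.
Number the chain so that the carboxylic acid carbon is C-1 by definition.
With this numbering: an ethyl group at C-4.
Assembling the pieces gives 4-ethyloctanoic acid.

4-ethyloctanoic acid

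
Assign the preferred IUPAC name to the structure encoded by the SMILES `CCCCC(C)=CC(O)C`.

4-methyloct-3-en-2-ol

Counting along the main chain through the –OH group and the multiple bond gives 8 carbons: the parent is octane.
The highest-priority functional group is an alcohol (–OH), so the name ends in -ol.
There is one C=C double bond, indicated by the ending -ene.
Number the chain so that numbering from this end puts the hydroxyl group at C-2 rather than C-7.
That gives the hydroxyl at C-2; the double bond between C-3 and C-4; a methyl group at C-4.
The name is 4-methyloct-3-en-2-ol.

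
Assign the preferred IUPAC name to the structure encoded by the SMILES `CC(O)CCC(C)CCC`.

5-methyloctan-2-ol

The longest chain bearing the –OH group is 8 carbons long (octane).
The principal characteristic group is an alcohol (–OH), named with the suffix -ol.
Choose the numbering such that numbering from this end puts the hydroxyl group at C-2 rather than C-7.
That gives the hydroxyl at C-2; a methyl group at C-5.
Assembling the pieces gives 5-methyloctan-2-ol.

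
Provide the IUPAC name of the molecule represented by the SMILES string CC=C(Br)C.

2-bromobut-2-ene

The longest chain bearing the multiple bond is 4 carbons long (butane).
The chain contains a C=C double bond, so the unsaturation ending is -ene.
The numbering direction is chosen so that the substituent locant set {2} is lower than {3} at the first point of difference.
This places the double bond between C-2 and C-3; a bromo group at C-2.
Putting it together: 2-bromobut-2-ene.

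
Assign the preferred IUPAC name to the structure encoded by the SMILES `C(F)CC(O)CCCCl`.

Counting along the main chain through the –OH group gives 6 carbons: the parent is hexane.
The principal characteristic group is an alcohol (–OH), named with the suffix -ol.
Number the chain so that numbering from this end puts the hydroxyl group at C-3 rather than C-4.
This places the hydroxyl at C-3; a chloro group at C-6; a fluoro group at C-1.
The substituents are ordered alphabetically, ignoring any di-/tri- multipliers.
Putting it together: 6-chloro-1-fluorohexan-3-ol.

6-chloro-1-fluorohexan-3-ol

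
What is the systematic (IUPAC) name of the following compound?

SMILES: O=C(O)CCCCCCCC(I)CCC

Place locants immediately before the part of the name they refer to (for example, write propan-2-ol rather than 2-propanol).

9-iodododecanoic acid

The longest carbon chain that includes the –COOH group has 12 carbons, so the parent hydride is dodecane.
The principal characteristic group is a carboxylic acid (terminal –COOH), named with the suffix -oic acid.
Choose the numbering such that the carboxylic acid carbon is C-1 by definition.
That gives an iodo group at C-9.
Putting it together: 9-iodododecanoic acid.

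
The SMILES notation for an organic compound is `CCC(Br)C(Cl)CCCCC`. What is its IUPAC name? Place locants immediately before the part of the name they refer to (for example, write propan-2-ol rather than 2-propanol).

The longest carbon chain is 9 atoms: the parent is nonane.
Choose the numbering such that the substituent locant set {3,4} is lower than {6,7} at the first point of difference.
With this numbering: a bromo group at C-3; a chloro group at C-4.
Substituent prefixes are cited in alphabetical order (multiplying prefixes like di-/tri- are ignored for ordering).
Putting it together: 3-bromo-4-chlorononane.

3-bromo-4-chlorononane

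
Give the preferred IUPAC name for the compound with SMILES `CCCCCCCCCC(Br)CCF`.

The longest carbon chain is 12 atoms: the parent is dodecane.
The numbering direction is chosen so that the substituent locant set {1,3} is lower than {10,12} at the first point of difference.
With this numbering: a bromo group at C-3; a fluoro group at C-1.
Substituent prefixes are cited in alphabetical order (multiplying prefixes like di-/tri- are ignored for ordering).
Putting it together: 3-bromo-1-fluorododecane.

3-bromo-1-fluorododecane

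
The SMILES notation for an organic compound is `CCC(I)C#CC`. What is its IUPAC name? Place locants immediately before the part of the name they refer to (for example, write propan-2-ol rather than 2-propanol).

Counting along the main chain through the multiple bond gives 6 carbons: the parent is hexane.
There is one C≡C triple bond, indicated by the ending -yne.
The numbering direction is chosen so that numbering from this end puts the triple bond at C-2 rather than C-4.
That gives the triple bond between C-2 and C-3; an iodo group at C-4.
Assembling the pieces gives 4-iodohex-2-yne.

4-iodohex-2-yne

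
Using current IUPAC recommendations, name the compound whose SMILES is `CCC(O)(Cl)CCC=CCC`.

The longest carbon chain that includes the –OH group and the multiple bond has 9 carbons, so the parent hydride is nonane.
The principal characteristic group is an alcohol (–OH), named with the suffix -ol.
The chain contains a C=C double bond, so the unsaturation ending is -ene.
Number the chain so that numbering from this end puts the hydroxyl group at C-3 rather than C-7.
That gives the hydroxyl at C-3; the double bond between C-6 and C-7; a chloro group at C-3.
Putting it together: 3-chloronon-6-en-3-ol.

3-chloronon-6-en-3-ol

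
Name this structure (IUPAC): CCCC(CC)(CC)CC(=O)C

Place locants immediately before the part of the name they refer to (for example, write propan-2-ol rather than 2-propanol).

The longest carbon chain that includes the carbonyl has 7 carbons, so the parent hydride is heptane.
The principal characteristic group is a ketone (C=O on an internal carbon), named with the suffix -one.
Choose the numbering such that numbering from this end puts the carbonyl group at C-2 rather than C-6.
This places the carbonyl at C-2; two ethyl groups at C-4.
Assembling the pieces gives 4,4-diethylheptan-2-one.

4,4-diethylheptan-2-one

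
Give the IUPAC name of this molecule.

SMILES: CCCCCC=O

The longest chain bearing the –CHO group is 6 carbons long (hexane).
The highest-priority functional group is an aldehyde (terminal –CHO), so the name ends in -al.
Choose the numbering such that the aldehyde carbon is C-1 by definition.
Putting it together: hexanal.

hexanal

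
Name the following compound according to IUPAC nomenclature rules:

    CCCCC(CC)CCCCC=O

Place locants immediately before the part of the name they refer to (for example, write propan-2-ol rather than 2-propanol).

6-ethyldecanal

The longest chain bearing the –CHO group is 10 carbons long (decane).
An aldehyde (terminal –CHO) is the principal characteristic group, giving the suffix -al.
Choose the numbering such that the aldehyde carbon is C-1 by definition.
This places an ethyl group at C-6.
The name is 6-ethyldecanal.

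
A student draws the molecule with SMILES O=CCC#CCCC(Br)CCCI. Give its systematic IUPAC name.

The longest chain bearing the –CHO group and the multiple bond is 10 carbons long (decane).
An aldehyde (terminal –CHO) is the principal characteristic group, giving the suffix -al.
There is one C≡C triple bond, indicated by the ending -yne.
Choose the numbering such that the aldehyde carbon is C-1 by definition.
This places the triple bond between C-3 and C-4; a bromo group at C-7; an iodo group at C-10.
Prefixes are listed alphabetically: bromo, iodo.
The name is 7-bromo-10-iododec-3-ynal.

7-bromo-10-iododec-3-ynal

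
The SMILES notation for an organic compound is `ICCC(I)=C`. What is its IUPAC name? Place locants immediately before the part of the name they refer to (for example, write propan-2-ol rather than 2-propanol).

The longest carbon chain that includes the multiple bond has 4 carbons, so the parent hydride is butane.
There is one C=C double bond, indicated by the ending -ene.
Number the chain so that numbering from this end puts the double bond at C-1 rather than C-3.
This places the double bond between C-1 and C-2; iodo groups at C-2 and C-4.
Putting it together: 2,4-diiodobut-1-ene.

2,4-diiodobut-1-ene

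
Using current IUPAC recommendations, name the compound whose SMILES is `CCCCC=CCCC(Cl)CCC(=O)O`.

4-chlorododec-7-enoic acid

The longest carbon chain that includes the –COOH group and the multiple bond has 12 carbons, so the parent hydride is dodecane.
The principal characteristic group is a carboxylic acid (terminal –COOH), named with the suffix -oic acid.
There is one C=C double bond, indicated by the ending -ene.
Choose the numbering such that the carboxylic acid carbon is C-1 by definition.
With this numbering: the double bond between C-7 and C-8; a chloro group at C-4.
The name is 4-chlorododec-7-enoic acid.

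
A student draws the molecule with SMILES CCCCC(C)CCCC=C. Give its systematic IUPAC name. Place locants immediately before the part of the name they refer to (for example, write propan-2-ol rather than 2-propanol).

Counting along the main chain through the multiple bond gives 10 carbons: the parent is decane.
There is one C=C double bond, indicated by the ending -ene.
Number the chain so that numbering from this end puts the double bond at C-1 rather than C-9.
That gives the double bond between C-1 and C-2; a methyl group at C-6.
Putting it together: 6-methyldec-1-ene.

6-methyldec-1-ene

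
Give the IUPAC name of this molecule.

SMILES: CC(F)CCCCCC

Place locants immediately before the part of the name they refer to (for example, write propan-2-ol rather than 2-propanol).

The longest carbon chain is 8 atoms: the parent is octane.
Number the chain so that the substituent locant set {2} is lower than {7} at the first point of difference.
That gives a fluoro group at C-2.
Assembling the pieces gives 2-fluorooctane.

2-fluorooctane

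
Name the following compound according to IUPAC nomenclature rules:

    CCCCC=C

Counting along the main chain through the multiple bond gives 6 carbons: the parent is hexane.
The chain contains a C=C double bond, so the unsaturation ending is -ene.
The numbering direction is chosen so that numbering from this end puts the double bond at C-1 rather than C-5.
This places the double bond between C-1 and C-2.
Assembling the pieces gives hex-1-ene.

hex-1-ene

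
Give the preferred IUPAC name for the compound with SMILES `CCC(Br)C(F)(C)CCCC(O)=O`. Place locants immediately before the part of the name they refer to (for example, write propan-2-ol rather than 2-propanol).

The longest chain bearing the –COOH group is 8 carbons long (octane).
A carboxylic acid (terminal –COOH) is the principal characteristic group, giving the suffix -oic acid.
Number the chain so that the carboxylic acid carbon is C-1 by definition.
That gives a bromo group at C-6; a fluoro group at C-5; a methyl group at C-5.
Substituent prefixes are cited in alphabetical order (multiplying prefixes like di-/tri- are ignored for ordering).
Putting it together: 6-bromo-5-fluoro-5-methyloctanoic acid.

6-bromo-5-fluoro-5-methyloctanoic acid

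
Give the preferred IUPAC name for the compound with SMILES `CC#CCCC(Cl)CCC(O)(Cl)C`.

2,5-dichlorodec-8-yn-2-ol

The longest carbon chain that includes the –OH group and the multiple bond has 10 carbons, so the parent hydride is decane.
The principal characteristic group is an alcohol (–OH), named with the suffix -ol.
There is one C≡C triple bond, indicated by the ending -yne.
The numbering direction is chosen so that numbering from this end puts the hydroxyl group at C-2 rather than C-9.
That gives the hydroxyl at C-2; the triple bond between C-8 and C-9; chloro groups at C-2 and C-5.
Putting it together: 2,5-dichlorodec-8-yn-2-ol.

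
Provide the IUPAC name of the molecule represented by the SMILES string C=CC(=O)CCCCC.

oct-1-en-3-one

Counting along the main chain through the carbonyl and the multiple bond gives 8 carbons: the parent is octane.
The principal characteristic group is a ketone (C=O on an internal carbon), named with the suffix -one.
The chain contains a C=C double bond, so the unsaturation ending is -ene.
Number the chain so that numbering from this end puts the carbonyl group at C-3 rather than C-6.
This places the carbonyl at C-3; the double bond between C-1 and C-2.
The name is oct-1-en-3-one.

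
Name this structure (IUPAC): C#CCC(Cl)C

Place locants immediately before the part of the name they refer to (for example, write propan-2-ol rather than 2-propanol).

4-chloropent-1-yne

The longest carbon chain that includes the multiple bond has 5 carbons, so the parent hydride is pentane.
The chain contains a C≡C triple bond, so the unsaturation ending is -yne.
Number the chain so that numbering from this end puts the triple bond at C-1 rather than C-4.
This places the triple bond between C-1 and C-2; a chloro group at C-4.
Putting it together: 4-chloropent-1-yne.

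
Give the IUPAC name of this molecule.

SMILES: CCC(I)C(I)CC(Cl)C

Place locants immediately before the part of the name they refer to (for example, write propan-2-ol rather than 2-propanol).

The parent chain contains 7 carbons (heptane).
The numbering direction is chosen so that the substituent locant set {2,4,5} is lower than {3,4,6} at the first point of difference.
That gives a chloro group at C-2; iodo groups at C-4 and C-5.
The substituents are ordered alphabetically, ignoring any di-/tri- multipliers.
Assembling the pieces gives 2-chloro-4,5-diiodoheptane.

2-chloro-4,5-diiodoheptane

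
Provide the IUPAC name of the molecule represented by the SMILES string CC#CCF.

The longest carbon chain that includes the multiple bond has 4 carbons, so the parent hydride is butane.
The chain contains a C≡C triple bond, so the unsaturation ending is -yne.
The numbering direction is chosen so that the substituent locant set {1} is lower than {4} at the first point of difference.
That gives the triple bond between C-2 and C-3; a fluoro group at C-1.
Assembling the pieces gives 1-fluorobut-2-yne.

1-fluorobut-2-yne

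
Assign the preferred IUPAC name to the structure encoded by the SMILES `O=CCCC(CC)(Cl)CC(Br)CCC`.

6-bromo-4-chloro-4-ethylnonanal

Counting along the main chain through the –CHO group gives 9 carbons: the parent is nonane.
The principal characteristic group is an aldehyde (terminal –CHO), named with the suffix -al.
Number the chain so that the aldehyde carbon is C-1 by definition.
With this numbering: a bromo group at C-6; a chloro group at C-4; an ethyl group at C-4.
The substituents are ordered alphabetically, ignoring any di-/tri- multipliers.
Assembling the pieces gives 6-bromo-4-chloro-4-ethylnonanal.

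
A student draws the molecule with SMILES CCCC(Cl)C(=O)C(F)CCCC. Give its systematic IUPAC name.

4-chloro-6-fluorodecan-5-one

The longest carbon chain that includes the carbonyl has 10 carbons, so the parent hydride is decane.
The principal characteristic group is a ketone (C=O on an internal carbon), named with the suffix -one.
Choose the numbering such that numbering from this end puts the carbonyl group at C-5 rather than C-6.
With this numbering: the carbonyl at C-5; a chloro group at C-4; a fluoro group at C-6.
The substituents are ordered alphabetically, ignoring any di-/tri- multipliers.
The name is 4-chloro-6-fluorodecan-5-one.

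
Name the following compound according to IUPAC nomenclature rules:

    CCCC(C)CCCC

The longest carbon chain is 8 atoms: the parent is octane.
The numbering direction is chosen so that the substituent locant set {4} is lower than {5} at the first point of difference.
With this numbering: a methyl group at C-4.
Putting it together: 4-methyloctane.

4-methyloctane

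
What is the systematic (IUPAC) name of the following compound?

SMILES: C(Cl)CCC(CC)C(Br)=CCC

4-bromo-8-chloro-5-ethyloct-3-ene

The longest carbon chain that includes the multiple bond has 8 carbons, so the parent hydride is octane.
The chain contains a C=C double bond, so the unsaturation ending is -ene.
The numbering direction is chosen so that numbering from this end puts the double bond at C-3 rather than C-5.
That gives the double bond between C-3 and C-4; a bromo group at C-4; a chloro group at C-8; an ethyl group at C-5.
Prefixes are listed alphabetically: bromo, chloro, ethyl.
Assembling the pieces gives 4-bromo-8-chloro-5-ethyloct-3-ene.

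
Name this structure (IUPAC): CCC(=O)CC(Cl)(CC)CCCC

The longest chain bearing the carbonyl is 9 carbons long (nonane).
The principal characteristic group is a ketone (C=O on an internal carbon), named with the suffix -one.
Choose the numbering such that numbering from this end puts the carbonyl group at C-3 rather than C-7.
With this numbering: the carbonyl at C-3; a chloro group at C-5; an ethyl group at C-5.
The substituents are ordered alphabetically, ignoring any di-/tri- multipliers.
The name is 5-chloro-5-ethylnonan-3-one.

5-chloro-5-ethylnonan-3-one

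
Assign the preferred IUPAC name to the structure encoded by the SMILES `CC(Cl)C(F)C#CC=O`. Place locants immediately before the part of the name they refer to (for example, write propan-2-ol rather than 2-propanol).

The longest chain bearing the –CHO group and the multiple bond is 6 carbons long (hexane).
An aldehyde (terminal –CHO) is the principal characteristic group, giving the suffix -al.
The chain contains a C≡C triple bond, so the unsaturation ending is -yne.
Choose the numbering such that the aldehyde carbon is C-1 by definition.
This places the triple bond between C-2 and C-3; a chloro group at C-5; a fluoro group at C-4.
The substituents are ordered alphabetically, ignoring any di-/tri- multipliers.
Assembling the pieces gives 5-chloro-4-fluorohex-2-ynal.

5-chloro-4-fluorohex-2-ynal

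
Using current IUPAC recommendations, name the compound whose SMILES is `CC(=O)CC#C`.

pent-4-yn-2-one

Counting along the main chain through the carbonyl and the multiple bond gives 5 carbons: the parent is pentane.
A ketone (C=O on an internal carbon) is the principal characteristic group, giving the suffix -one.
A C≡C triple bond in the chain gives the infix -yne-.
Choose the numbering such that numbering from this end puts the carbonyl group at C-2 rather than C-4.
With this numbering: the carbonyl at C-2; the triple bond between C-4 and C-5.
Putting it together: pent-4-yn-2-one.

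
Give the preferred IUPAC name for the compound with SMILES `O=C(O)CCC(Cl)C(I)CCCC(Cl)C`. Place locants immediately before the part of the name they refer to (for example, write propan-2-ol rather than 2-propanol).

4,9-dichloro-5-iododecanoic acid

The longest carbon chain that includes the –COOH group has 10 carbons, so the parent hydride is decane.
A carboxylic acid (terminal –COOH) is the principal characteristic group, giving the suffix -oic acid.
Choose the numbering such that the carboxylic acid carbon is C-1 by definition.
With this numbering: chloro groups at C-4 and C-9; an iodo group at C-5.
Prefixes are listed alphabetically: chloro, iodo.
Assembling the pieces gives 4,9-dichloro-5-iododecanoic acid.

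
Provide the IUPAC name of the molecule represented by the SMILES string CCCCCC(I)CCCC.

5-iododecane

The longest carbon chain is 10 atoms: the parent is decane.
Number the chain so that the substituent locant set {5} is lower than {6} at the first point of difference.
With this numbering: an iodo group at C-5.
The name is 5-iododecane.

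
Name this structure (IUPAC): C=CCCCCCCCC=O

dec-9-enal

The longest chain bearing the –CHO group and the multiple bond is 10 carbons long (decane).
The principal characteristic group is an aldehyde (terminal –CHO), named with the suffix -al.
There is one C=C double bond, indicated by the ending -ene.
The numbering direction is chosen so that the aldehyde carbon is C-1 by definition.
That gives the double bond between C-9 and C-10.
Putting it together: dec-9-enal.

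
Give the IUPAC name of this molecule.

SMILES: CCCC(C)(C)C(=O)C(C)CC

3,5,5-trimethyloctan-4-one

The longest carbon chain that includes the carbonyl has 8 carbons, so the parent hydride is octane.
The principal characteristic group is a ketone (C=O on an internal carbon), named with the suffix -one.
The numbering direction is chosen so that numbering from this end puts the carbonyl group at C-4 rather than C-5.
This places the carbonyl at C-4; methyl groups at C-3 and C-5 (×2).
Putting it together: 3,5,5-trimethyloctan-4-one.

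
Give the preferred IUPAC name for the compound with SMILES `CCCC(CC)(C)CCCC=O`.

The longest carbon chain that includes the –CHO group has 8 carbons, so the parent hydride is octane.
An aldehyde (terminal –CHO) is the principal characteristic group, giving the suffix -al.
The numbering direction is chosen so that the aldehyde carbon is C-1 by definition.
With this numbering: an ethyl group at C-5; a methyl group at C-5.
Prefixes are listed alphabetically: ethyl, methyl.
The name is 5-ethyl-5-methyloctanal.

5-ethyl-5-methyloctanal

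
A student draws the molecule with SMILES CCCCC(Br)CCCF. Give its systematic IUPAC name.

4-bromo-1-fluorooctane

The longest continuous carbon chain has 8 atoms, so the parent hydride is octane.
Number the chain so that the substituent locant set {1,4} is lower than {5,8} at the first point of difference.
That gives a bromo group at C-4; a fluoro group at C-1.
Substituent prefixes are cited in alphabetical order (multiplying prefixes like di-/tri- are ignored for ordering).
Putting it together: 4-bromo-1-fluorooctane.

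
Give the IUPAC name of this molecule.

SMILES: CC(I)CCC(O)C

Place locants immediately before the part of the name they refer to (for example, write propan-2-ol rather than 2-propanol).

The longest carbon chain that includes the –OH group has 6 carbons, so the parent hydride is hexane.
An alcohol (–OH) is the principal characteristic group, giving the suffix -ol.
Number the chain so that numbering from this end puts the hydroxyl group at C-2 rather than C-5.
This places the hydroxyl at C-2; an iodo group at C-5.
Assembling the pieces gives 5-iodohexan-2-ol.

5-iodohexan-2-ol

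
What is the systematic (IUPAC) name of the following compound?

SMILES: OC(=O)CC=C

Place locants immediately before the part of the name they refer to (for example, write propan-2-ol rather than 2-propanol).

The longest chain bearing the –COOH group and the multiple bond is 4 carbons long (butane).
The highest-priority functional group is a carboxylic acid (terminal –COOH), so the name ends in -oic acid.
A C=C double bond in the chain gives the infix -ene-.
The numbering direction is chosen so that the carboxylic acid carbon is C-1 by definition.
That gives the double bond between C-3 and C-4.
Assembling the pieces gives but-3-enoic acid.

but-3-enoic acid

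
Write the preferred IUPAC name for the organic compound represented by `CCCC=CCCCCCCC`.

Counting along the main chain through the multiple bond gives 12 carbons: the parent is dodecane.
A C=C double bond in the chain gives the infix -ene-.
Number the chain so that numbering from this end puts the double bond at C-4 rather than C-8.
That gives the double bond between C-4 and C-5.
Assembling the pieces gives dodec-4-ene.

dodec-4-ene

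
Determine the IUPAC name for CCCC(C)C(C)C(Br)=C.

The longest chain bearing the multiple bond is 7 carbons long (heptane).
A C=C double bond in the chain gives the infix -ene-.
The numbering direction is chosen so that numbering from this end puts the double bond at C-1 rather than C-6.
That gives the double bond between C-1 and C-2; a bromo group at C-2; methyl groups at C-3 and C-4.
The substituents are ordered alphabetically, ignoring any di-/tri- multipliers.
Putting it together: 2-bromo-3,4-dimethylhept-1-ene.

2-bromo-3,4-dimethylhept-1-ene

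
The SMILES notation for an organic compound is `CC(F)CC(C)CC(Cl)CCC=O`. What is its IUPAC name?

The longest chain bearing the –CHO group is 9 carbons long (nonane).
An aldehyde (terminal –CHO) is the principal characteristic group, giving the suffix -al.
The numbering direction is chosen so that the aldehyde carbon is C-1 by definition.
That gives a chloro group at C-4; a fluoro group at C-8; a methyl group at C-6.
Prefixes are listed alphabetically: chloro, fluoro, methyl.
Putting it together: 4-chloro-8-fluoro-6-methylnonanal.

4-chloro-8-fluoro-6-methylnonanal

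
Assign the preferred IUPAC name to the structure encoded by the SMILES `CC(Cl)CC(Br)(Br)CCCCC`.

4,4-dibromo-2-chlorononane

The longest continuous carbon chain has 9 atoms, so the parent hydride is nonane.
Number the chain so that the substituent locant set {2,4,4} is lower than {6,6,8} at the first point of difference.
This places two bromo groups at C-4; a chloro group at C-2.
Prefixes are listed alphabetically: bromo, chloro.
The name is 4,4-dibromo-2-chlorononane.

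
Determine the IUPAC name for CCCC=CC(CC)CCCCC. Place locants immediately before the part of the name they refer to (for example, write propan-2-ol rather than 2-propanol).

6-ethylundec-4-ene

The longest chain bearing the multiple bond is 11 carbons long (undecane).
There is one C=C double bond, indicated by the ending -ene.
The numbering direction is chosen so that numbering from this end puts the double bond at C-4 rather than C-7.
That gives the double bond between C-4 and C-5; an ethyl group at C-6.
Assembling the pieces gives 6-ethylundec-4-ene.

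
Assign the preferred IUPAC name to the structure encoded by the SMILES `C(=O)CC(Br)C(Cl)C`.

Counting along the main chain through the –CHO group gives 5 carbons: the parent is pentane.
The highest-priority functional group is an aldehyde (terminal –CHO), so the name ends in -al.
The numbering direction is chosen so that the aldehyde carbon is C-1 by definition.
This places a bromo group at C-3; a chloro group at C-4.
The substituents are ordered alphabetically, ignoring any di-/tri- multipliers.
Assembling the pieces gives 3-bromo-4-chloropentanal.

3-bromo-4-chloropentanal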